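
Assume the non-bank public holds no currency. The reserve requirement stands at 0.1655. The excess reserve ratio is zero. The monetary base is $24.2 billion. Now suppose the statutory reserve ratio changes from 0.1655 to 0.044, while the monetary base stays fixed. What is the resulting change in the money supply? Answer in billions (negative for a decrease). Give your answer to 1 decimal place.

$403.8 billion

Initially m₁ = 1 / (0.1655) ≈ 6.0423, so M₁ = 6.0423 × 24.2 ≈ 146.2237 billion.
After the change m₂ = 1 / (0.044) ≈ 22.7273, so M₂ = 22.7273 × 24.2 ≈ 550.0007 billion.
ΔM = M₂ − M₁ = 550.0007 − 146.2237 = 403.777 billion.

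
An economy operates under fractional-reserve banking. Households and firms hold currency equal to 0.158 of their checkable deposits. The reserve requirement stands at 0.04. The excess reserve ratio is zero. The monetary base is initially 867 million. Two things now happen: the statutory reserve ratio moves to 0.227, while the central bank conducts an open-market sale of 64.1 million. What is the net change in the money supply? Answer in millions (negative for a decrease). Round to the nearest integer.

Before: m₁ = (1 + 0.158) / (0.04 + 0.158) ≈ 5.8485, MB₁ = 867, so M₁ = 5.8485 × 867 = 5070.6495 million.
After: m₂ = (1 + 0.158) / (0.227 + 0.158) ≈ 3.0078, MB₂ = 867 − 64.1 = 802.9, so M₂ = 3.0078 × 802.9 ≈ 2414.9626 million.
ΔM = M₂ − M₁ = 2414.9626 − 5070.6495 = -2655.6869 million.

-2656 million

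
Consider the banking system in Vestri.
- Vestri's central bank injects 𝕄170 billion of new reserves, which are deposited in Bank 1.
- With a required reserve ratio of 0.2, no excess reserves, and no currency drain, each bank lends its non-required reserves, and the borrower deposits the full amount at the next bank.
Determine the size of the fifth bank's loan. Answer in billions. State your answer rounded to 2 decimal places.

Each bank lends a fraction (1 − rr) = 0.8000 of the deposit it receives, so Bank 5 receives 170·0.8000^4 and lends 170·0.8000^5 = 55.7056 billion.

𝕄55.71 billion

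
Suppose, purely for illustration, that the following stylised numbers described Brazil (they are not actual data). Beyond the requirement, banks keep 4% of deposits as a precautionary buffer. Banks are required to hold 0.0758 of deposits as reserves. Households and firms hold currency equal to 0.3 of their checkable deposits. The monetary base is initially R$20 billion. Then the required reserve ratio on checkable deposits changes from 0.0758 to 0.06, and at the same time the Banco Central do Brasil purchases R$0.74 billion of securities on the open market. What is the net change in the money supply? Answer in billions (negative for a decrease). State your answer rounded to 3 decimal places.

Before: m₁ = (1 + 0.3) / (0.0758 + 0.04 + 0.3) ≈ 3.126503, MB₁ = 20, so M₁ = 3.126503 × 20 ≈ 62.5301 billion.
After: m₂ = (1 + 0.3) / (0.06 + 0.04 + 0.3) = 3.25, MB₂ = 20 + 0.74 = 20.74, so M₂ = 3.25 × 20.74 = 67.405 billion.
ΔM = M₂ − M₁ = 67.405 − 62.5301 = 4.8749 billion.

R$4.875 billion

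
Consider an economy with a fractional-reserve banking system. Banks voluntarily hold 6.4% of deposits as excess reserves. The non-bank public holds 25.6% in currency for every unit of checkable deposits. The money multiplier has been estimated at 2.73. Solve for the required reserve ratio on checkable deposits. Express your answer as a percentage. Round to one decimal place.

14.0%

Using m = 2.73. Since m = (1 + c)/(c + rr + e), the denominator satisfies c + rr + e = (1 + c)/m = (1 + 0.256) / 2.73 ≈ 0.460073.
With c = 0.256 and e = 0.064, the required reserve ratio on checkable deposits is 0.460073 − 0.256 − 0.064 = 0.140073.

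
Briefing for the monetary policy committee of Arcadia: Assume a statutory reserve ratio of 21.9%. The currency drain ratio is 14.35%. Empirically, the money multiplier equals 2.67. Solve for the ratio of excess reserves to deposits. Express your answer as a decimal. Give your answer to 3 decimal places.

Using m = 2.67. Since m = (1 + c)/(c + rr + e), the denominator satisfies c + rr + e = (1 + c)/m = (1 + 0.1435) / 2.67 ≈ 0.428277.
With c = 0.1435 and rr = 0.219, the ratio of excess reserves to deposits is 0.428277 − 0.1435 − 0.219 = 0.065777.

0.066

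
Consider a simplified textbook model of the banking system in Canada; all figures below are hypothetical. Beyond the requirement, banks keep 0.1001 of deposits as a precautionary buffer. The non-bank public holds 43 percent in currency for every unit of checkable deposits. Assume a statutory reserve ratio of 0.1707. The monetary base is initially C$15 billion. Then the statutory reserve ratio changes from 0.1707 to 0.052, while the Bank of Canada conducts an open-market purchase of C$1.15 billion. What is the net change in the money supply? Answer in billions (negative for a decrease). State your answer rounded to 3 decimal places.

Before: m₁ = (1 + 0.43) / (0.1707 + 0.1001 + 0.43) ≈ 2.040525, MB₁ = 15, so M₁ = 2.040525 × 15 ≈ 30.6079 billion.
After: m₂ = (1 + 0.43) / (0.052 + 0.1001 + 0.43) ≈ 2.456623, MB₂ = 15 + 1.15 = 16.15, so M₂ = 2.456623 × 16.15 ≈ 39.6745 billion.
ΔM = M₂ − M₁ = 39.6745 − 30.6079 = 9.0666 billion.

C$9.067 billion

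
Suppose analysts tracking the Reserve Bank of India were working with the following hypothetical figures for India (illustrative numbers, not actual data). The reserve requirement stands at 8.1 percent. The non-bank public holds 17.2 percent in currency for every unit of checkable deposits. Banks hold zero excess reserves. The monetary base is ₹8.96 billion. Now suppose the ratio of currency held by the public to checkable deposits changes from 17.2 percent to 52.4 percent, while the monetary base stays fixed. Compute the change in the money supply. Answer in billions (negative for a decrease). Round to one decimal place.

-18.9 billion

Initially m₁ = (1 + 0.172) / (0.081 + 0.172) ≈ 4.6324, so M₁ = 4.6324 × 8.96 ≈ 41.5063 billion.
After the change m₂ = (1 + 0.524) / (0.081 + 0.524) ≈ 2.5190, so M₂ = 2.5190 × 8.96 ≈ 22.5702 billion.
ΔM = M₂ − M₁ = 22.5702 − 41.5063 = -18.9361 billion.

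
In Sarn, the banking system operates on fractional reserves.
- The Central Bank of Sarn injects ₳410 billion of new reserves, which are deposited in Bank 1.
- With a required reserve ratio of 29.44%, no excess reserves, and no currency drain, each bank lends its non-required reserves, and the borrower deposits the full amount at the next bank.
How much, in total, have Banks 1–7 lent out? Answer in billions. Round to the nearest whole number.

Bank i lends (1 − rr)^i of the original deposit: Bank 1 lends 410·0.7056 = 289.2960, Bank 2 lends 410·0.7056² ≈ 204.1273, and so on.
Summing a geometric series: total = 410·[0.7056·(1 − 0.7056^7) / (1 − 0.7056)] ≈ 897.0944 billion.

₳897 billion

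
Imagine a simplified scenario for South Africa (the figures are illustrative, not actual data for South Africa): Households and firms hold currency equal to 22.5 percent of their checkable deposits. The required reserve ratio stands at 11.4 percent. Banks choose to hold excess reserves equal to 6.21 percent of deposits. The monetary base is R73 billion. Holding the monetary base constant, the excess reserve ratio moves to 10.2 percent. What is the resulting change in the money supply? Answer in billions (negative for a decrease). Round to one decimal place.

Initially m₁ = (1 + 0.225) / (0.114 + 0.0621 + 0.225) ≈ 3.0541, so M₁ = 3.0541 × 73 = 222.9493 billion.
After the change m₂ = (1 + 0.225) / (0.114 + 0.102 + 0.225) ≈ 2.7778, so M₂ = 2.7778 × 73 = 202.7794 billion.
ΔM = M₂ − M₁ = 202.7794 − 222.9493 = -20.1699 billion.

-20.2 billion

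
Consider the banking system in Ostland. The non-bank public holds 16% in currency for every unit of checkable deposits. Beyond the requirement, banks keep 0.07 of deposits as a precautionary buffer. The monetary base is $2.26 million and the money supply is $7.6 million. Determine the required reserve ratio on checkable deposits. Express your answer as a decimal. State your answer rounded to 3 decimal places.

0.115

Using m = M/MB = 7.6/2.26 ≈ 3.362832. Since m = (1 + c)/(c + rr + e), the denominator satisfies c + rr + e = (1 + c)/m = (1 + 0.16) / 3.362832 ≈ 0.344947.
With c = 0.16 and e = 0.07, the required reserve ratio on checkable deposits is 0.344947 − 0.16 − 0.07 = 0.114947.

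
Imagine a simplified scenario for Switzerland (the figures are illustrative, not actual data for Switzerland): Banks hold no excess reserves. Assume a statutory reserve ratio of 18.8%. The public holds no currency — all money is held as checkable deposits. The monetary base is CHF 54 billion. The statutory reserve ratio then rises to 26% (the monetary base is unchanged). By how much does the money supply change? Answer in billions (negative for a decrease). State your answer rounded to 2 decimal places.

-79.54 billion

Initially m₁ = 1 / (0.188) ≈ 5.31915, so M₁ = 5.31915 × 54 = 287.2341 billion.
After the change m₂ = 1 / (0.26) ≈ 3.84615, so M₂ = 3.84615 × 54 = 207.6921 billion.
ΔM = M₂ − M₁ = 207.6921 − 287.2341 = -79.542 billion.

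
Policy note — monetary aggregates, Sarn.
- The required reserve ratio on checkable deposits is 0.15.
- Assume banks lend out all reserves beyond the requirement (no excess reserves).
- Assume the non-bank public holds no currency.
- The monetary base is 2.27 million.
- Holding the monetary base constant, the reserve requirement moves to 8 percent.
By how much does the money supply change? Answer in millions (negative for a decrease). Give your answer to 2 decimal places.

13.24 million

Initially m₁ = 1 / (0.15) ≈ 6.6667, so M₁ = 6.6667 × 2.27 ≈ 15.1334 million.
After the change m₂ = 1 / (0.08) = 12.5, so M₂ = 12.5 × 2.27 = 28.375 million.
ΔM = M₂ − M₁ = 28.375 − 15.1334 = 13.2416 million.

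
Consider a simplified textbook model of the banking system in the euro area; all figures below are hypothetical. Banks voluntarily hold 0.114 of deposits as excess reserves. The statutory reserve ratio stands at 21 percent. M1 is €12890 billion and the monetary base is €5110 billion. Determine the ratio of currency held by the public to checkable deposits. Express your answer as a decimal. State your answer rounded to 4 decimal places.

0.1200

Using m = M/MB = 12890/5110 ≈ 2.522505. From m = (1 + c)/(c + rr + e), rearranging gives 1 + c = m·(c + rr + e), so c·(1 − m) = m·(rr + e) − 1.
Hence c = [m·(rr + e) − 1]/(1 − m) = [2.522505 × (0.21 + 0.114) − 1] / (1 − 2.522505) ≈ 0.120005.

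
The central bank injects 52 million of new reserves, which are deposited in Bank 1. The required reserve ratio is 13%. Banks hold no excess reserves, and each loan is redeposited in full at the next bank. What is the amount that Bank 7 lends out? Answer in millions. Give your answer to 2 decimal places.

Each bank lends a fraction (1 − rr) = 0.8700 of the deposit it receives, so Bank 7 receives 52·0.8700^6 and lends 52·0.8700^7 ≈ 19.6172 million.

19.62 million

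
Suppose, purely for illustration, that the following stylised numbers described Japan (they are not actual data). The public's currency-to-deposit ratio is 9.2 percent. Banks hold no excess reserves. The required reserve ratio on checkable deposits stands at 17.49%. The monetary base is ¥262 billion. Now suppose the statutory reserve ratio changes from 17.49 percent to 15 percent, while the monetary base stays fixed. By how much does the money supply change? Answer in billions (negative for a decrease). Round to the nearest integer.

¥110 billion

Initially m₁ = (1 + 0.092) / (0.1749 + 0.092) ≈ 4.0914, so M₁ = 4.0914 × 262 = 1071.9468 billion.
After the change m₂ = (1 + 0.092) / (0.15 + 0.092) ≈ 4.5124, so M₂ = 4.5124 × 262 = 1182.2488 billion.
ΔM = M₂ − M₁ = 1182.2488 − 1071.9468 = 110.302 billion.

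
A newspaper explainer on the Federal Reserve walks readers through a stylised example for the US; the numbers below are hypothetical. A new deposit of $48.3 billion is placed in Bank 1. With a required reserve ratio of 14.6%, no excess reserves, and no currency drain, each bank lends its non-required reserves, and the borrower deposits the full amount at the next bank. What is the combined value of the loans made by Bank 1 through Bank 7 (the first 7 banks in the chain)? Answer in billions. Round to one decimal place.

$188.9 billion

Bank i lends (1 − rr)^i of the original deposit: Bank 1 lends 48.3·0.8540 = 41.2482, Bank 2 lends 48.3·0.8540² ≈ 35.2260, and so on.
Summing a geometric series: total = 48.3·[0.8540·(1 − 0.8540^7) / (1 − 0.8540)] ≈ 188.9259 billion.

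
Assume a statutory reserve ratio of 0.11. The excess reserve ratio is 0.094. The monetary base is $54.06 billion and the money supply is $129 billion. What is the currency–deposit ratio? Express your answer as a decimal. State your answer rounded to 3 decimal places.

0.370

Using m = M/MB = 129/54.06 ≈ 2.386238. From m = (1 + c)/(c + rr + e), rearranging gives 1 + c = m·(c + rr + e), so c·(1 − m) = m·(rr + e) − 1.
Hence c = [m·(rr + e) − 1]/(1 − m) = [2.386238 × (0.11 + 0.094) − 1] / (1 − 2.386238) ≈ 0.370216.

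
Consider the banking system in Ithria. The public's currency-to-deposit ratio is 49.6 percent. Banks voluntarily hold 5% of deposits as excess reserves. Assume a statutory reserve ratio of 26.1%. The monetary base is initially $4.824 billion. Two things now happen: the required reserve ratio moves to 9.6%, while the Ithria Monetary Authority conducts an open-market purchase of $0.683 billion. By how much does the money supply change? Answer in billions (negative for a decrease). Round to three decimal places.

Before: m₁ = (1 + 0.496) / (0.261 + 0.05 + 0.496) ≈ 1.85378, MB₁ = 4.824, so M₁ = 1.85378 × 4.824 ≈ 8.9426 billion.
After: m₂ = (1 + 0.496) / (0.096 + 0.05 + 0.496) ≈ 2.33022, MB₂ = 4.824 + 0.683 = 5.507, so M₂ = 2.33022 × 5.507 ≈ 12.8325 billion.
ΔM = M₂ − M₁ = 12.8325 − 8.9426 = 3.8899 billion.

$3.890 billion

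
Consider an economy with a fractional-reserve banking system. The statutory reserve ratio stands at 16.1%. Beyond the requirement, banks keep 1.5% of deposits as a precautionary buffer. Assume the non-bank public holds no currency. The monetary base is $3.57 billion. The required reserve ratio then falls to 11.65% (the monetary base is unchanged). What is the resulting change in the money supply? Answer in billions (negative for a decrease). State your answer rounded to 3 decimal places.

$6.864 billion

Initially m₁ = 1 / (0.161 + 0.015) ≈ 5.68182, so M₁ = 5.68182 × 3.57 ≈ 20.2841 billion.
After the change m₂ = 1 / (0.1165 + 0.015) ≈ 7.60456, so M₂ = 7.60456 × 3.57 ≈ 27.1483 billion.
ΔM = M₂ − M₁ = 27.1483 − 20.2841 = 6.8642 billion.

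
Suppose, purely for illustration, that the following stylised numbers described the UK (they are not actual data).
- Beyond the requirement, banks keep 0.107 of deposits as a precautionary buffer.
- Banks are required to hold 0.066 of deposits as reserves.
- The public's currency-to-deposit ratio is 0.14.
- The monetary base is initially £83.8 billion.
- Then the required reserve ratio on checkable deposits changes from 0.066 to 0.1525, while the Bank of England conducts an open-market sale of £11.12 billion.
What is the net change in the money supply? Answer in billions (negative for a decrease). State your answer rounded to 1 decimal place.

Before: m₁ = (1 + 0.14) / (0.066 + 0.107 + 0.14) ≈ 3.6422, MB₁ = 83.8, so M₁ = 3.6422 × 83.8 ≈ 305.2164 billion.
After: m₂ = (1 + 0.14) / (0.1525 + 0.107 + 0.14) ≈ 2.8536, MB₂ = 83.8 − 11.12 = 72.68, so M₂ = 2.8536 × 72.68 ≈ 207.3996 billion.
ΔM = M₂ − M₁ = 207.3996 − 305.2164 = -97.8168 billion.

-97.8 billion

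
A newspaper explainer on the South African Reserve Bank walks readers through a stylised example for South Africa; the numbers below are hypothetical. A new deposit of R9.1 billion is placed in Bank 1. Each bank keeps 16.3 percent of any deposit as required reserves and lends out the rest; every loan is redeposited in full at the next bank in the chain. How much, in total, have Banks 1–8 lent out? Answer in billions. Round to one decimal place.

Bank i lends (1 − rr)^i of the original deposit: Bank 1 lends 9.1·0.8370 = 7.6167, Bank 2 lends 9.1·0.8370² ≈ 6.3752, and so on.
Summing a geometric series: total = 9.1·[0.8370·(1 − 0.8370^8) / (1 − 0.8370)] ≈ 35.4723 billion.

R35.5 billion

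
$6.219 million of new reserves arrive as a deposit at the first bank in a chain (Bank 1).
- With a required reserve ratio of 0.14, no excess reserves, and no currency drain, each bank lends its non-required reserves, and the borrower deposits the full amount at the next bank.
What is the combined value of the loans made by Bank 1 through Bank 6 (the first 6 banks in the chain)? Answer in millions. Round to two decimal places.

Bank i lends (1 − rr)^i of the original deposit: Bank 1 lends 6.219·0.8600 ≈ 5.3483, Bank 2 lends 6.219·0.8600² ≈ 4.5996, and so on.
Summing a geometric series: total = 6.219·[0.8600·(1 − 0.8600^6) / (1 − 0.8600)] ≈ 22.7470 million.

$22.75 million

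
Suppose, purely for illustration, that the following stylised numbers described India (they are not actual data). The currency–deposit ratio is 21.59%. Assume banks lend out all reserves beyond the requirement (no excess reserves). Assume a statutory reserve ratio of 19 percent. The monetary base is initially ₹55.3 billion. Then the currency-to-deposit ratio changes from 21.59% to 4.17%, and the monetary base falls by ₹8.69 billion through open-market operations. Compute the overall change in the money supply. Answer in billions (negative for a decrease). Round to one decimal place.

Before: m₁ = (1 + 0.2159) / (0.19 + 0.2159) ≈ 2.9956, MB₁ = 55.3, so M₁ = 2.9956 × 55.3 ≈ 165.6567 billion.
After: m₂ = (1 + 0.0417) / (0.19 + 0.0417) ≈ 4.4959, MB₂ = 55.3 − 8.69 = 46.61, so M₂ = 4.4959 × 46.61 ≈ 209.5539 billion.
ΔM = M₂ − M₁ = 209.5539 − 165.6567 = 43.8972 billion.

₹43.9 billion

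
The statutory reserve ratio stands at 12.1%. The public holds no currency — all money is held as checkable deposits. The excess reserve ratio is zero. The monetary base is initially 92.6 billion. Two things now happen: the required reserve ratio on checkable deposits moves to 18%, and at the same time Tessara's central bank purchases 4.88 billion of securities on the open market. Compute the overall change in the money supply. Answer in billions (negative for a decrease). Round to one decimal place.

Before: m₁ = 1 / (0.121) ≈ 8.2645, MB₁ = 92.6, so M₁ = 8.2645 × 92.6 = 765.2927 billion.
After: m₂ = 1 / (0.18) ≈ 5.5556, MB₂ = 92.6 + 4.88 = 97.48, so M₂ = 5.5556 × 97.48 ≈ 541.5599 billion.
ΔM = M₂ − M₁ = 541.5599 − 765.2927 = -223.7328 billion.

-223.7 billion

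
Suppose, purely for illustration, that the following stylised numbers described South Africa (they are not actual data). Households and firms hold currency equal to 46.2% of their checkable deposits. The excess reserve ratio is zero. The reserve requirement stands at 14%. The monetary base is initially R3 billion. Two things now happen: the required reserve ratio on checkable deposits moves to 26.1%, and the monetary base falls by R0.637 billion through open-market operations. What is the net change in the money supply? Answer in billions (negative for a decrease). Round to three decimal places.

-2.507 billion

Before: m₁ = (1 + 0.462) / (0.14 + 0.462) ≈ 2.42857, MB₁ = 3, so M₁ = 2.42857 × 3 ≈ 7.2857 billion.
After: m₂ = (1 + 0.462) / (0.261 + 0.462) ≈ 2.02213, MB₂ = 3 − 0.637 = 2.363, so M₂ = 2.02213 × 2.363 ≈ 4.7783 billion.
ΔM = M₂ − M₁ = 4.7783 − 7.2857 = -2.5074 billion.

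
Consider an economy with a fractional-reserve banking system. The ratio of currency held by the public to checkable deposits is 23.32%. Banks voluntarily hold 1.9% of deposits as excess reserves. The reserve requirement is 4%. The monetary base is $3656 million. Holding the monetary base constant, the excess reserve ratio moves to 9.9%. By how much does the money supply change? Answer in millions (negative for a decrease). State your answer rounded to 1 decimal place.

Initially m₁ = (1 + 0.2332) / (0.04 + 0.019 + 0.2332) ≈ 4.220397, so M₁ = 4.220397 × 3656 ≈ 15429.7714 million.
After the change m₂ = (1 + 0.2332) / (0.04 + 0.099 + 0.2332) ≈ 3.313272, so M₂ = 3.313272 × 3656 ≈ 12113.3224 million.
ΔM = M₂ − M₁ = 12113.3224 − 15429.7714 = -3316.449 million.

-3316.4 million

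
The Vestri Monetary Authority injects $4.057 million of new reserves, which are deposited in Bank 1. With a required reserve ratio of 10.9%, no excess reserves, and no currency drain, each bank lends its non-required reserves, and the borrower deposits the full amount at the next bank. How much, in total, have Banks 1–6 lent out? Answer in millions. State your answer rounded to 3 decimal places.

Bank i lends (1 − rr)^i of the original deposit: Bank 1 lends 4.057·0.8910 ≈ 3.6148, Bank 2 lends 4.057·0.8910² ≈ 3.2208, and so on.
Summing a geometric series: total = 4.057·[0.8910·(1 − 0.8910^6) / (1 − 0.8910)] ≈ 16.5703 million.

$16.570 million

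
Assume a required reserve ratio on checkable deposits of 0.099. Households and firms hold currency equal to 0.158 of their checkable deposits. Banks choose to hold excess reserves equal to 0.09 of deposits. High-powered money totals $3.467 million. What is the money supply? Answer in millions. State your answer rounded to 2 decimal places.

$11.57 million

The money multiplier is m = (1 + c) / (rr + e + c) = (1 + 0.158) / (0.099 + 0.09 + 0.158) ≈ 3.3372.
So M = m × MB = 3.3372 × 3.467 ≈ 11.5701 million.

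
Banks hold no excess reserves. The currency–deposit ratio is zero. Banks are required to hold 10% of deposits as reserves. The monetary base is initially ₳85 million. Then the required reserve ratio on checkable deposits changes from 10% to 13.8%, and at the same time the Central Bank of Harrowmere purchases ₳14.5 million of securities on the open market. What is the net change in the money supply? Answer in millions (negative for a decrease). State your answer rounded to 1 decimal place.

-129.0 million

Before: m₁ = 1 / (0.1) = 10, MB₁ = 85, so M₁ = 10 × 85 = 850 million.
After: m₂ = 1 / (0.138) ≈ 7.2464, MB₂ = 85 + 14.5 = 99.5, so M₂ = 7.2464 × 99.5 = 721.0168 million.
ΔM = M₂ − M₁ = 721.0168 − 850 = -128.9832 million.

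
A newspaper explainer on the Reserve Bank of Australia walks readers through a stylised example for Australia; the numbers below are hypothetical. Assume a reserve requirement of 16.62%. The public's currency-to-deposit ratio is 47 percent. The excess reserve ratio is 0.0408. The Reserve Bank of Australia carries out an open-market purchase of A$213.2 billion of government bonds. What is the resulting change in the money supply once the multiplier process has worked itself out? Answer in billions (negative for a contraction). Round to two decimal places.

A$462.93 billion

The money multiplier is m = (1 + c) / (rr + e + c) = (1 + 0.47) / (0.1662 + 0.0408 + 0.47) ≈ 2.171344.
The purchase adds 213.2 billion of base, so ΔM = m × ΔMB = 2.171344 × (+213.2) ≈ 462.9305 billion.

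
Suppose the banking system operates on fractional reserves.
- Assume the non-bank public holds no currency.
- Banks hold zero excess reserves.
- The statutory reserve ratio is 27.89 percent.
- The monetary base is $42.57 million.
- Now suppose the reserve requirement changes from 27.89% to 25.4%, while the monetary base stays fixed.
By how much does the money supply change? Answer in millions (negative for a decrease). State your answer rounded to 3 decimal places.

$14.963 million

Initially m₁ = 1 / (0.2789) ≈ 3.585515, so M₁ = 3.585515 × 42.57 ≈ 152.6354 million.
After the change m₂ = 1 / (0.254) ≈ 3.937008, so M₂ = 3.937008 × 42.57 ≈ 167.5984 million.
ΔM = M₂ − M₁ = 167.5984 − 152.6354 = 14.963 million.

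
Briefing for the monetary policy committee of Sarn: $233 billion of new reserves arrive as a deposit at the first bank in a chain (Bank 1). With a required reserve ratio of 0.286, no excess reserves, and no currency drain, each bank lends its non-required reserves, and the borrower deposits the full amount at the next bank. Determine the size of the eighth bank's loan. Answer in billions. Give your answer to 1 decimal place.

$15.7 billion

Each bank lends a fraction (1 − rr) = 0.7140 of the deposit it receives, so Bank 8 receives 233·0.7140^7 and lends 233·0.7140^8 ≈ 15.7377 billion.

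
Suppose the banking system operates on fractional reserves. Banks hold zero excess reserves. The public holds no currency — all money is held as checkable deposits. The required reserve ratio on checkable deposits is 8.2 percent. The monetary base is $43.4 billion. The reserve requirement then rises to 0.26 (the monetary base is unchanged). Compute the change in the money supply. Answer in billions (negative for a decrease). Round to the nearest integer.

Initially m₁ = 1 / (0.082) ≈ 12.1951, so M₁ = 12.1951 × 43.4 ≈ 529.2673 billion.
After the change m₂ = 1 / (0.26) ≈ 3.8462, so M₂ = 3.8462 × 43.4 ≈ 166.9251 billion.
ΔM = M₂ − M₁ = 166.9251 − 529.2673 = -362.3422 billion.

-362 billion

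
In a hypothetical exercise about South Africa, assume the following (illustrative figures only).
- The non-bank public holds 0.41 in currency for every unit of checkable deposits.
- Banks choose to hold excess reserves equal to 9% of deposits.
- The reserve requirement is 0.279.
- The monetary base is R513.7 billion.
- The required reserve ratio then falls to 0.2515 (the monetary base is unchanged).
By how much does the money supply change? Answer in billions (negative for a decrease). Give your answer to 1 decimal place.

R34.0 billion

Initially m₁ = (1 + 0.41) / (0.279 + 0.09 + 0.41) ≈ 1.81001, so M₁ = 1.81001 × 513.7 ≈ 929.8021 billion.
After the change m₂ = (1 + 0.41) / (0.2515 + 0.09 + 0.41) ≈ 1.87625, so M₂ = 1.87625 × 513.7 ≈ 963.8296 billion.
ΔM = M₂ − M₁ = 963.8296 − 929.8021 = 34.0275 billion.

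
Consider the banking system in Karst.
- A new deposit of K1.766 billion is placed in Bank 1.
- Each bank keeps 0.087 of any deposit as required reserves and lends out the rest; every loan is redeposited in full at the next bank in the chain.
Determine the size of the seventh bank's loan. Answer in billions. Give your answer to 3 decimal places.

Each bank lends a fraction (1 − rr) = 0.9130 of the deposit it receives, so Bank 7 receives 1.766·0.9130^6 and lends 1.766·0.9130^7 ≈ 0.9339 billion.

K0.934 billion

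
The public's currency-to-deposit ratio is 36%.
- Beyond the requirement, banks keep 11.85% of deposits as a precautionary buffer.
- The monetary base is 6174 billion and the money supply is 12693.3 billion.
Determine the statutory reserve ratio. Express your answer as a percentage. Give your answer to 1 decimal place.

Using m = M/MB = 12693.3/6174 ≈ 2.055928. Since m = (1 + c)/(c + rr + e), the denominator satisfies c + rr + e = (1 + c)/m = (1 + 0.36) / 2.055928 ≈ 0.661502.
With c = 0.36 and e = 0.1185, the statutory reserve ratio is 0.661502 − 0.36 − 0.1185 = 0.183002.

18.3%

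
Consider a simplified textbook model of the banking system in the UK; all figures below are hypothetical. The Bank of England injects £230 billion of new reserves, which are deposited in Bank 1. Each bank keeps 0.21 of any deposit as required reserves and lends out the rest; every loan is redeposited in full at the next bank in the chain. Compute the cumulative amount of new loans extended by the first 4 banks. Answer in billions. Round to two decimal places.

£528.23 billion

Bank i lends (1 − rr)^i of the original deposit: Bank 1 lends 230·0.7900 = 181.7000, Bank 2 lends 230·0.7900² = 143.5430, and so on.
Summing a geometric series: total = 230·[0.7900·(1 − 0.7900^4) / (1 − 0.7900)] ≈ 528.2272 billion.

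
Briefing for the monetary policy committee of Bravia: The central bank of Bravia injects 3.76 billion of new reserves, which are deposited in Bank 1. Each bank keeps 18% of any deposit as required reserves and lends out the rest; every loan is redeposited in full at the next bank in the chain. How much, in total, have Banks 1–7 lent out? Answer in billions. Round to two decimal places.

Bank i lends (1 − rr)^i of the original deposit: Bank 1 lends 3.76·0.8200 = 3.0832, Bank 2 lends 3.76·0.8200² ≈ 2.5282, and so on.
Summing a geometric series: total = 3.76·[0.8200·(1 − 0.8200^7) / (1 − 0.8200)] ≈ 12.8589 billion.

12.86 billion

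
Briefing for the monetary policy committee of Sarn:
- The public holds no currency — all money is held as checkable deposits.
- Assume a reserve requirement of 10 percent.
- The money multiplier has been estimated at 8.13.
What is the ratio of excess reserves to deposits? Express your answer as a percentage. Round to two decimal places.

Using m = 8.13. Since m = (1 + c)/(c + rr + e), the denominator satisfies c + rr + e = (1 + c)/m = (1 + 0) / 8.13 ≈ 0.123001.
With c = 0 and rr = 0.1, the ratio of excess reserves to deposits is 0.123001 − 0 − 0.1 = 0.023001.

2.30%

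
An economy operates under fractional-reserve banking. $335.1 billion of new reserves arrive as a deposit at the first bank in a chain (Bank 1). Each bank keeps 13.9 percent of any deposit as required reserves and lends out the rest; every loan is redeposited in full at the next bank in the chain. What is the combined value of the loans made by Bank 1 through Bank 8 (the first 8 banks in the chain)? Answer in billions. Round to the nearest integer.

Bank i lends (1 − rr)^i of the original deposit: Bank 1 lends 335.1·0.8610 = 288.5211, Bank 2 lends 335.1·0.8610² ≈ 248.4167, and so on.
Summing a geometric series: total = 335.1·[0.8610·(1 − 0.8610^8) / (1 − 0.8610)] ≈ 1448.8062 billion.

$1449 billion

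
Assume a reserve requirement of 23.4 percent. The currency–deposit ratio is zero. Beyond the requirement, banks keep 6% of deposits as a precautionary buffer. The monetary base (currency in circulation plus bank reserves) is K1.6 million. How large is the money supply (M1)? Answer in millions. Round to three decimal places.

K5.442 million

The money multiplier is m = 1 / (rr + e) = 1 / (0.234 + 0.06) ≈ 3.40136.
So M = m × MB = 3.40136 × 1.6 ≈ 5.4422 million.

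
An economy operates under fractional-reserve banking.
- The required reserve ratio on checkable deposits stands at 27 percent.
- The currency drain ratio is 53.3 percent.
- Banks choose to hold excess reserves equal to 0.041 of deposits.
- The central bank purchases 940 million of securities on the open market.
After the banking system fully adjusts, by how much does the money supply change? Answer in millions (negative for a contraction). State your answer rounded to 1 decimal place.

The money multiplier is m = (1 + c) / (rr + e + c) = (1 + 0.533) / (0.27 + 0.041 + 0.533) ≈ 1.81635.
The purchase adds 940 million of base, so ΔM = m × ΔMB = 1.81635 × (+940) = 1707.369 million.

1707.4 million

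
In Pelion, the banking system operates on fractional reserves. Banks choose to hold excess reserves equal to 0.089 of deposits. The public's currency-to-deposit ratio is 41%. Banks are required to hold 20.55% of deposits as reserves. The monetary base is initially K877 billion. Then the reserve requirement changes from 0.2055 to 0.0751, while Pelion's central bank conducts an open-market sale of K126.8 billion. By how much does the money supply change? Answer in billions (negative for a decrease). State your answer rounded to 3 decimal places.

K87.260 billion

Before: m₁ = (1 + 0.41) / (0.2055 + 0.089 + 0.41) ≈ 2.0014194, MB₁ = 877, so M₁ = 2.0014194 × 877 ≈ 1755.2448 billion.
After: m₂ = (1 + 0.41) / (0.0751 + 0.089 + 0.41) ≈ 2.4560181, MB₂ = 877 − 126.8 = 750.2, so M₂ = 2.4560181 × 750.2 ≈ 1842.5048 billion.
ΔM = M₂ − M₁ = 1842.5048 − 1755.2448 = 87.26 billion.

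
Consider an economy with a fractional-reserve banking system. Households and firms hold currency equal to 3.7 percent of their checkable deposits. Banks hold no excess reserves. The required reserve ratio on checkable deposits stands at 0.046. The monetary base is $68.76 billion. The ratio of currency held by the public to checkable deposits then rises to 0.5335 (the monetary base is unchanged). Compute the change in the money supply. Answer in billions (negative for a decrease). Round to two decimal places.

-677.13 billion

Initially m₁ = (1 + 0.037) / (0.046 + 0.037) ≈ 12.49398, so M₁ = 12.49398 × 68.76 ≈ 859.0861 billion.
After the change m₂ = (1 + 0.5335) / (0.046 + 0.5335) ≈ 2.64625, so M₂ = 2.64625 × 68.76 ≈ 181.9562 billion.
ΔM = M₂ − M₁ = 181.9562 − 859.0861 = -677.1299 billion.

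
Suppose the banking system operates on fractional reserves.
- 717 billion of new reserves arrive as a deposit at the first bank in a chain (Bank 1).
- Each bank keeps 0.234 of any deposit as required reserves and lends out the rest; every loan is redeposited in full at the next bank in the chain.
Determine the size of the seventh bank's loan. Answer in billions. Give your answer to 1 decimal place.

Each bank lends a fraction (1 − rr) = 0.7660 of the deposit it receives, so Bank 7 receives 717·0.7660^6 and lends 717·0.7660^7 ≈ 110.9483 billion.

110.9 billion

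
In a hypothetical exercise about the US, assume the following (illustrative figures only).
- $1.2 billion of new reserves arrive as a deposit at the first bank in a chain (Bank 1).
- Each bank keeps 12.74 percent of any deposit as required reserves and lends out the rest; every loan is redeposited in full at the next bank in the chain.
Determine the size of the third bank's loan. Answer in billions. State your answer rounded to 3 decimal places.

Each bank lends a fraction (1 − rr) = 0.8726 of the deposit it receives, so Bank 3 receives 1.2·0.8726^2 and lends 1.2·0.8726^3 ≈ 0.7973 billion.

$0.797 billion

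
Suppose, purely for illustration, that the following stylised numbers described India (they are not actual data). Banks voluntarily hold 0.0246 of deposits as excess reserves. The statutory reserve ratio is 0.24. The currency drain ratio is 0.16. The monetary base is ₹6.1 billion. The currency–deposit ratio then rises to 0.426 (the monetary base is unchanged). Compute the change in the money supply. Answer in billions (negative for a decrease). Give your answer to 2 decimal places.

Initially m₁ = (1 + 0.16) / (0.24 + 0.0246 + 0.16) ≈ 2.7320, so M₁ = 2.7320 × 6.1 = 16.6652 billion.
After the change m₂ = (1 + 0.426) / (0.24 + 0.0246 + 0.426) ≈ 2.0649, so M₂ = 2.0649 × 6.1 ≈ 12.5959 billion.
ΔM = M₂ − M₁ = 12.5959 − 16.6652 = -4.0693 billion.

-4.07 billion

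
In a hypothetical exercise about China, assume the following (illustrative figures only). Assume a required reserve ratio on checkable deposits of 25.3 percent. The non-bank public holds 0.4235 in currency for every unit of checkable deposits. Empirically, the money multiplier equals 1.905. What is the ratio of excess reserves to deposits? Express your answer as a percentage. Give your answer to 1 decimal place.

Using m = 1.905. Since m = (1 + c)/(c + rr + e), the denominator satisfies c + rr + e = (1 + c)/m = (1 + 0.4235) / 1.905 ≈ 0.747244.
With c = 0.4235 and rr = 0.253, the ratio of excess reserves to deposits is 0.747244 − 0.4235 − 0.253 = 0.070744.

7.1%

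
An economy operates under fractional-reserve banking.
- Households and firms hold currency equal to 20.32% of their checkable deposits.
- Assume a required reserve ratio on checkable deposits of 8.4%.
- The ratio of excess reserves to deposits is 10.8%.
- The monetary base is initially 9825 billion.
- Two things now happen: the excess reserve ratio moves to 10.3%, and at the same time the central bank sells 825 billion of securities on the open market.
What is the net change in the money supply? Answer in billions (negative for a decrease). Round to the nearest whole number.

-2161 billion

Before: m₁ = (1 + 0.2032) / (0.084 + 0.108 + 0.2032) ≈ 3.04453, MB₁ = 9825, so M₁ = 3.04453 × 9825 ≈ 29912.5072 billion.
After: m₂ = (1 + 0.2032) / (0.084 + 0.103 + 0.2032) ≈ 3.08355, MB₂ = 9825 − 825 = 9000, so M₂ = 3.08355 × 9000 = 27751.95 billion.
ΔM = M₂ − M₁ = 27751.95 − 29912.5072 = -2160.5572 billion.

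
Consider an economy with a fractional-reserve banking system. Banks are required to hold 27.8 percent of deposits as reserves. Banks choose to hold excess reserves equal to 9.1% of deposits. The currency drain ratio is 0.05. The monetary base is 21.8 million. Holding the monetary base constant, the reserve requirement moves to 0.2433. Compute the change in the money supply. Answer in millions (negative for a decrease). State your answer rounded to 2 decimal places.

Initially m₁ = (1 + 0.05) / (0.278 + 0.091 + 0.05) ≈ 2.50597, so M₁ = 2.50597 × 21.8 ≈ 54.6301 million.
After the change m₂ = (1 + 0.05) / (0.2433 + 0.091 + 0.05) ≈ 2.73224, so M₂ = 2.73224 × 21.8 ≈ 59.5628 million.
ΔM = M₂ − M₁ = 59.5628 − 54.6301 = 4.9327 million.

4.93 million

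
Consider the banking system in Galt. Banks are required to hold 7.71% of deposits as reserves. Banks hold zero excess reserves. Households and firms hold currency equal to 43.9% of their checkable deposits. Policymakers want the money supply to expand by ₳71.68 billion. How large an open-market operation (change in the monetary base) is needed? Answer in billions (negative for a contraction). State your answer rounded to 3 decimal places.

₳25.708 billion

The money multiplier is m = (1 + c) / (rr + c) = (1 + 0.439) / (0.0771 + 0.439) ≈ 2.788219.
ΔMB = ΔM / m = (+71.68) / 2.788219 ≈ 25.7082 billion.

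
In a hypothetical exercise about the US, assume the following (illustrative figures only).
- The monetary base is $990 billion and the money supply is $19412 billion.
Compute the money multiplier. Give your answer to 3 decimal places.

19.608

The money multiplier is m = M / MB = 19412 / 990 ≈ 19.60808.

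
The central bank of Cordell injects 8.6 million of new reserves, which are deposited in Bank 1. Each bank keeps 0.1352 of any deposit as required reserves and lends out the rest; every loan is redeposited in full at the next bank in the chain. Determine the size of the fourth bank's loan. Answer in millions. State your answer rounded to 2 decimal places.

Each bank lends a fraction (1 − rr) = 0.8648 of the deposit it receives, so Bank 4 receives 8.6·0.8648^3 and lends 8.6·0.8648^4 ≈ 4.8102 million.

4.81 million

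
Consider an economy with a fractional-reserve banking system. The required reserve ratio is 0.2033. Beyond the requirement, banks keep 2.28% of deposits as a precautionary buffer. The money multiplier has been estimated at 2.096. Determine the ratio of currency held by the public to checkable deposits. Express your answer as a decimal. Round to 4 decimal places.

Using m = 2.096. From m = (1 + c)/(c + rr + e), rearranging gives 1 + c = m·(c + rr + e), so c·(1 − m) = m·(rr + e) − 1.
Hence c = [m·(rr + e) − 1]/(1 − m) = [2.096 × (0.2033 + 0.0228) − 1] / (1 − 2.096) ≈ 0.480013.

0.4800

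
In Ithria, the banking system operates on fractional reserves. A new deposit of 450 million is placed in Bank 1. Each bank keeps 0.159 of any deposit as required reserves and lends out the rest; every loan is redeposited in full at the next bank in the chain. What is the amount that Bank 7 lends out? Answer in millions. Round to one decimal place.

Each bank lends a fraction (1 − rr) = 0.8410 of the deposit it receives, so Bank 7 receives 450·0.8410^6 and lends 450·0.8410^7 ≈ 133.9012 million.

133.9 million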